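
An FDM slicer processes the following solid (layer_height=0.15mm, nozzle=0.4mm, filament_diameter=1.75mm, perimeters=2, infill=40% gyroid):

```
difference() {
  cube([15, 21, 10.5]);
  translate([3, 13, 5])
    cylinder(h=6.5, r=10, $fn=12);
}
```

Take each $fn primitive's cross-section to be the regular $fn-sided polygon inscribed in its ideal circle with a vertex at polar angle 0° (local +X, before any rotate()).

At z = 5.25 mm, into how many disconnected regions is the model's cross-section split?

1

At z = 5.25 mm: the 15×21 cube contributes its full rectangle; the cylinder at (3, 13): section is a regular 12-gon, circumradius r=10; Subtracting the remaining from the first: starting from the 15×21 cube, the r=10 cylinder at (3, 13) partially overlaps it — only the 195.93 mm² overlap (of its 300.00 mm²) is removed, clipping the outline — 1 connected region. The result has 1 disconnected region.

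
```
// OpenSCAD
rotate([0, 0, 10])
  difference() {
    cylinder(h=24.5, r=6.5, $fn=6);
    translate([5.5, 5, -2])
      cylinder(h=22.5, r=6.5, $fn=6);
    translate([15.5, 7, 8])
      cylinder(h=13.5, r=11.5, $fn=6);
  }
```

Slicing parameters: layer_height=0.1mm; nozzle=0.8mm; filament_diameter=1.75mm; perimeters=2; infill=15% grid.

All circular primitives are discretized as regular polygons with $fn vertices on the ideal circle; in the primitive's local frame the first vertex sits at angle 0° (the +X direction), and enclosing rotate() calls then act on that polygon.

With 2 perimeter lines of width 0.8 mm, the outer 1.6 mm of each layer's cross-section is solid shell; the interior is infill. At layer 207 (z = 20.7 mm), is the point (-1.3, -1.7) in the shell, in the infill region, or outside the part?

At z = 20.7 mm: the r=6.5 cylinder contributes a regular 6-gon of circumradius 6.5; the cylinder at (5.5, 5) is absent (z outside [-2, 20.5]); the r=11.5 cylinder at (15.5, 7) gives a regular 6-gon of circumradius 11.5 (constant along its height); Taking the first minus the rest: starting from the r=6.5 cylinder, the r=11.5 cylinder at (15.5, 7) misses the remaining region (no effect) — 1 connected region; (whole slice rotated 10° about Z — lengths, areas and connectivity unchanged). Overall, the cross-section is a single solid region. Undo the 10° rotation: the query point maps to (-1.575, -1.448) in the un-rotated model frame. The nearest boundary edge runs (-3.25, -5.63)→(-6.50, 0.00); distance from the point to it = 3.54 mm. The point is inside the cross-section and 3.54 mm from the nearest boundary — more than the 1.6 mm shell width (2 × 0.8), so it's in the infill interior.

infill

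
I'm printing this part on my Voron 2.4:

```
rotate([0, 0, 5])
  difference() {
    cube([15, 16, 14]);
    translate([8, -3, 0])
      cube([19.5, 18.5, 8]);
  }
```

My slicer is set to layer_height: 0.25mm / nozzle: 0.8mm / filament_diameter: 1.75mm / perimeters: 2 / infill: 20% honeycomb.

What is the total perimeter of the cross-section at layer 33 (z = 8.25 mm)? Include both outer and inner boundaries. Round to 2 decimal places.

At z = 8.25 mm: the cube (footprint 15×16) is included at this height (perimeter 62.00 mm); the cube at (8, -3) is absent (z outside [0, 8]); Subtracting the remaining from the first: none of the subtracted shapes is present at this height, so the 15×16 cube is unchanged — boundary = 62.00 mm; (rotated 5° about Z; rotation is an isometry so areas/perimeters/island counts are preserved). Overall, the cross-section is a single solid region. Total boundary length (outer) = 62.00 mm.

62.00 mm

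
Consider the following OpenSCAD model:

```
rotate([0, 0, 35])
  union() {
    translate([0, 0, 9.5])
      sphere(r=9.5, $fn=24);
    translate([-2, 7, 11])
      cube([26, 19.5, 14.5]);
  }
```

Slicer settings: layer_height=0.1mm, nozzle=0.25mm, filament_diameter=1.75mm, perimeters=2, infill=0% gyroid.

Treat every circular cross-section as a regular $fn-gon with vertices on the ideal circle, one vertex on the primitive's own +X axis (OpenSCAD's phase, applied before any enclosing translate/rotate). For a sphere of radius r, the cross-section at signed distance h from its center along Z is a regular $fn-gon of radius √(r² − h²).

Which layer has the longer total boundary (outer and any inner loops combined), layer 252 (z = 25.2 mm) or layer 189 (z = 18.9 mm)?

layer 189 (z = 18.9 mm)

Layer 252 (z = 25.2): the sphere does not reach this height (|z−center|=15.700 > r=9.5); the cube at (-2, 7) (footprint 26×19.5) is included at this height (perimeter 91.00 mm); Merging all regions: only the 26×19.5 cube at (-2, 7) is present, so the union is just that shape — boundary = 91.00 mm; (whole slice rotated 35° about Z — lengths, areas and connectivity unchanged). So its perimeter = 91.00 mm. Layer 189 (z = 18.9): the r=9.5 sphere slices to a regular 24-gon of circumradius 1.375 (√(r²−h²) with h=9.4 from center) (perimeter = 2·24·1.375·sin(180°/24) = 8.61 mm); the 26×19.5 cube at (-2, 7) contributes its full rectangle (perimeter 91.00 mm); Combining (union): the 2 present regions are separate (no shared area or edge), so areas and boundary lengths simply add and each stays a separate island — boundary = 99.61 mm; (rotated 35° about Z; rotation is an isometry so areas/perimeters/island counts are preserved). So its perimeter = 99.61 mm. Layer 189 is larger (99.61 vs 91.00 mm).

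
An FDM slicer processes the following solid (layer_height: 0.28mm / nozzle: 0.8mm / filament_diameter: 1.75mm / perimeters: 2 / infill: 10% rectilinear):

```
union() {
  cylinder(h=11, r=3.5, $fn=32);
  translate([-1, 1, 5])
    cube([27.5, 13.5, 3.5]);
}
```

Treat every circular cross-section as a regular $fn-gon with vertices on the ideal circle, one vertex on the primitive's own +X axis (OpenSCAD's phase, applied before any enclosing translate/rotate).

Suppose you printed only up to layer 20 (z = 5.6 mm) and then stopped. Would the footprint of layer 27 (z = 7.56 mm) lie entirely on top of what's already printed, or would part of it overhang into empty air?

Compare the two slices. At z = 5.6: the r=3.5 cylinder gives a regular 32-gon of circumradius 3.5 (constant along its height) (area = (32/2)·3.500²·sin(360°/32) = 38.24 mm²); the cube at (-1, 1) is present — its section is the full 27.5×13.5 rectangle (area 371.25 mm²); Taking the union: the regions partially overlap — summed areas 409.49 mm² minus the doubly-counted overlap 8.56 mm² gives 400.93 mm² — area = 400.93 mm². At z = 7.56: the r=3.5 cylinder contributes a regular 32-gon of circumradius 3.5 (area = (32/2)·3.500²·sin(360°/32) = 38.24 mm²); the cube at (-1, 1) is present — its section is the full 27.5×13.5 rectangle (area 371.25 mm²); Merging all regions: the regions partially overlap — summed areas 409.49 mm² minus the doubly-counted overlap 8.56 mm² gives 400.93 mm² — area = 400.93 mm². Checking containment: the cross-section at z = 7.56 is a subset of the cross-section at z = 5.6.

entirely on top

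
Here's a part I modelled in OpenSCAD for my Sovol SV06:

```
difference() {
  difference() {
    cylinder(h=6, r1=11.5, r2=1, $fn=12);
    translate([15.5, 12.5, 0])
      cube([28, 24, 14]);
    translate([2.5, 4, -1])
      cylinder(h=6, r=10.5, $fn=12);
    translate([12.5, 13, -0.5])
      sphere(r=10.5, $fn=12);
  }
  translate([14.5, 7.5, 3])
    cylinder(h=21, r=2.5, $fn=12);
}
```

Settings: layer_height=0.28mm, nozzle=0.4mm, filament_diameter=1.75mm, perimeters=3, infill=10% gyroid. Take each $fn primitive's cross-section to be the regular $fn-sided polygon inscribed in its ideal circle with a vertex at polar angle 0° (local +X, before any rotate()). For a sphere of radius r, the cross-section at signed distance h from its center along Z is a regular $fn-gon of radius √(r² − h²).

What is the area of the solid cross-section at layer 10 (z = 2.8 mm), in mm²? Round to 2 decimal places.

At z = 2.8 mm: the cone: at t=0.467 of its height the radius interpolates to r₁+(r₂−r₁)t = 6.600, giving a regular 12-gon of that circumradius (area = (12/2)·6.600²·sin(360°/12) = 130.68 mm²); the cube at (15.5, 12.5) (footprint 28×24) is included at this height (area 672.00 mm²); the r=10.5 cylinder at (2.5, 4) gives a regular 12-gon of circumradius 10.5 (constant along its height) (area = (12/2)·10.500²·sin(360°/12) = 330.75 mm²); the r=10.5 sphere at (12.5, 13) contributes a regular 12-gon of circumradius √(10.5²−3.3²) = 9.968 (area = (12/2)·9.968²·sin(360°/12) = 298.08 mm²); Subtracting the remaining from the first: starting from the cone (130.68 mm²), the 28×24 cube at (15.5, 12.5) misses the remaining region (no effect); the r=10.5 cylinder at (2.5, 4) partially overlaps it — only the 124.39 mm² overlap (of its 330.75 mm²) is removed, clipping the outline; the r=10.5 sphere at (12.5, 13) misses the remaining region (no effect) — area = 6.29 mm²; the cylinder at (14.5, 7.5) does not reach this height (z outside [3, 24]); Subtracting the remaining from the first: none of the subtracted shapes is present at this height, so the result so far is unchanged — area = 6.29 mm². Overall, the cross-section is a single solid region. Net area = 6.29 mm².

6.29 mm²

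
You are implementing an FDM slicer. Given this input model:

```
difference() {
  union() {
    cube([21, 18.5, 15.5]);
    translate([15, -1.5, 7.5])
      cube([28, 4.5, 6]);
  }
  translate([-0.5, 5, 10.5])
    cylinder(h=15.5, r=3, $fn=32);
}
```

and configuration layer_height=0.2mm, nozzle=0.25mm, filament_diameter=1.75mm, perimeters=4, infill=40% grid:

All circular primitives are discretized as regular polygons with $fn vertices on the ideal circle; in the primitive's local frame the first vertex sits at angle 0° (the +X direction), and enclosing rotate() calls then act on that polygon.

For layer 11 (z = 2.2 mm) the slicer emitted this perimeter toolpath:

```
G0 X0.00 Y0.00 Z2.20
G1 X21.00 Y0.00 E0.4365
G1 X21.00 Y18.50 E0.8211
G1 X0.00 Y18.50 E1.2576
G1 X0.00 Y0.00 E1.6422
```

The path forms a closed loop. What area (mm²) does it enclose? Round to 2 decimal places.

388.50 mm²

Apply the shoelace formula to the sequence of (X, Y) vertices; enclosed area = 388.50 mm².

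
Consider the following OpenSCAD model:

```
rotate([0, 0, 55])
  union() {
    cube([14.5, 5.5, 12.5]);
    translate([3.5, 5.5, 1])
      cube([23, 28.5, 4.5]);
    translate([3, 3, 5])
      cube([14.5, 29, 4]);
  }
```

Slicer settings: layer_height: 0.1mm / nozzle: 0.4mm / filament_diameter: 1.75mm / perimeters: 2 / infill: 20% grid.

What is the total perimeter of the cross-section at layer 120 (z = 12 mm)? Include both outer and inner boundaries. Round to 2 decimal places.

At z = 12 mm: the cube (footprint 14.5×5.5) is included at this height (perimeter 40.00 mm); the cube at (3.5, 5.5) does not reach this height (z outside [1, 5.5]); the cube at (3, 3) is not intersected at this z (z outside [5, 9]); Combining (union): only the 14.5×5.5 cube is present, so the union is just that shape — boundary = 40.00 mm; (rotated 55° about Z; rotation is an isometry so areas/perimeters/island counts are preserved). Overall, the cross-section is a single solid region. Total boundary length (outer) = 40.00 mm.

40.00 mm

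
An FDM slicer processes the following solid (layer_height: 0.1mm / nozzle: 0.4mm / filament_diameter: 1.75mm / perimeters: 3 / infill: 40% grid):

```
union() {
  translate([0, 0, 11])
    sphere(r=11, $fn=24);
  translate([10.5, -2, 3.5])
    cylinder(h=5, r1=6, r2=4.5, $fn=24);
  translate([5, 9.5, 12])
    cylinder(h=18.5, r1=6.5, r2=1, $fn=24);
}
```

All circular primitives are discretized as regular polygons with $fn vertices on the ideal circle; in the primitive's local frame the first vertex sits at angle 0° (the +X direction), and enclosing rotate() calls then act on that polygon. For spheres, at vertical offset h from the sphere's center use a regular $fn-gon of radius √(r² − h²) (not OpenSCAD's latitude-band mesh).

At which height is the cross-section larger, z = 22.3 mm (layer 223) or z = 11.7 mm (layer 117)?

Layer 223 (z = 22.3): the sphere is absent (|z−center|=11.300 > r=11); the cone at (10.5, -2) is not intersected at this z (z outside [3.5, 8.5]); the cone at (5, 9.5) (r1=6.5→r2=1) has section circumradius 3.438 here — a regular 24-gon (area = (24/2)·3.438²·sin(360°/24) = 36.71 mm²); Merging all regions: only the cone at (5, 9.5) is present, so the union is just that shape — area = 36.71 mm². So its area = 36.71 mm². Layer 117 (z = 11.7): the sphere: section is a regular 24-gon, circumradius = √(r²−h²) = √(11²−0.7²) = 10.978 (area = (24/2)·10.978²·sin(360°/24) = 374.28 mm²); the cone at (10.5, -2) is absent (z outside [3.5, 8.5]); the cone at (5, 9.5) is absent (z outside [12, 30.5]); Taking the union: only the r=11 sphere is present, so the union is just that shape — area = 374.28 mm². So its area = 374.28 mm². Layer 117 is larger (374.28 vs 36.71 mm²).

layer 117 (z = 11.7 mm)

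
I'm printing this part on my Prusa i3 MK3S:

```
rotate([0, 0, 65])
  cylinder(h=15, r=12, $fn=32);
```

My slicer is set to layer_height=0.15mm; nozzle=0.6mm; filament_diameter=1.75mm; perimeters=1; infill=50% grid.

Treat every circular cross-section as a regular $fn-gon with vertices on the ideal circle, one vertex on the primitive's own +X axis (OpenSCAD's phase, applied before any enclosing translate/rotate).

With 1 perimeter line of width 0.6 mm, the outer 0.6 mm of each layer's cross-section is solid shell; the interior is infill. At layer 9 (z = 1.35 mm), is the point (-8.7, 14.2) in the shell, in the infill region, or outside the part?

At z = 1.35 mm: the cylinder: section is a regular 32-gon, circumradius r=12; (rotated 65° about Z; rotation is an isometry so areas/perimeters/island counts are preserved). Overall, the cross-section is a single solid region. Undo the 65° rotation: the query point maps to (9.193, 13.886) in the un-rotated model frame. The nearest boundary edge runs (8.49, 8.49)→(6.67, 9.98); distance from the point to it = 4.65 mm. The point is not inside any of the regions above, so it lies outside the cross-section (4.65 mm from the nearest boundary).

outside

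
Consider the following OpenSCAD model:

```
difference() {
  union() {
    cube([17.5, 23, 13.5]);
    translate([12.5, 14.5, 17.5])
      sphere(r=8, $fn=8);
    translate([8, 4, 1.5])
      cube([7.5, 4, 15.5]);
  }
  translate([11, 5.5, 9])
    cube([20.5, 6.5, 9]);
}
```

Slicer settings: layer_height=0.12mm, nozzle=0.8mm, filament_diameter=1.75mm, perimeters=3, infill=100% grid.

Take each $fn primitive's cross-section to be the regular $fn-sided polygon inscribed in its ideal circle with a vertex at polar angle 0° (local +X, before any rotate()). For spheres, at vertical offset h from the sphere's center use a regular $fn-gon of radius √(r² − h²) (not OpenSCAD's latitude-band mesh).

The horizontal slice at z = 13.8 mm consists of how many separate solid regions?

At z = 13.8 mm: the cube does not reach this height (z outside [0, 13.5]); the r=8 sphere at (12.5, 14.5) slices to a regular 8-gon of circumradius 7.093 (√(r²−h²) with h=3.7 from center); the cube at (8, 4) (footprint 7.5×4) is included at this height; Taking the union: the regions partially overlap (shared area 0.85 mm²), so overlapping operands fuse into one piece — 1 connected region; the cube at (11, 5.5) (footprint 20.5×6.5) is included at this height; Taking the first minus the rest: starting from that combined region, the 20.5×6.5 cube at (11, 5.5) partially overlaps it — only the 35.96 mm² overlap (of its 133.25 mm²) is removed, clipping the outline — 2 connected regions. The result has 2 disconnected regions.

2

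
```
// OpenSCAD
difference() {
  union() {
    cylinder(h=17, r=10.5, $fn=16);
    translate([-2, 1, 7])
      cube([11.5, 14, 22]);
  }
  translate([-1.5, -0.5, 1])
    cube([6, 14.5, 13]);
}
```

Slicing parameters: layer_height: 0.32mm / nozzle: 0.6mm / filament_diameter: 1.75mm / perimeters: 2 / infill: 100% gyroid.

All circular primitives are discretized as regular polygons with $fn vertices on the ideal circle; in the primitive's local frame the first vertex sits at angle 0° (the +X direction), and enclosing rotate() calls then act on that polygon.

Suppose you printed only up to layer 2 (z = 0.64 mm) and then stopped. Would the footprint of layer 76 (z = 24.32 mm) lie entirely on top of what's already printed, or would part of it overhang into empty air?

Compare the two slices. At z = 0.64: the cylinder: section is a regular 16-gon, circumradius r=10.5 (area = (16/2)·10.500²·sin(360°/16) = 337.53 mm²); the cube at (-2, 1) is not intersected at this z (z outside [7, 29]); Merging all regions: only the r=10.5 cylinder is present, so the union is just that shape — area = 337.53 mm²; the cube at (-1.5, -0.5) is absent (z outside [1, 14]); After the difference (first − rest): none of the subtracted shapes is present at this height, so that combined region is unchanged — area = 337.53 mm². At z = 24.32: the cylinder is not intersected at this z (z outside [0, 17]); the 11.5×14 cube at (-2, 1) contributes its full rectangle (area 161.00 mm²); Merging all regions: only the 11.5×14 cube at (-2, 1) is present, so the union is just that shape — area = 161.00 mm²; the cube at (-1.5, -0.5) is not intersected at this z (z outside [1, 14]); Taking the first minus the rest: none of the subtracted shapes is present at this height, so the result so far is unchanged — area = 161.00 mm². Checking containment: at z = 24.32 the cross-section extends beyond the z = 0.64 cross-section by about 69.96 mm².

part overhangs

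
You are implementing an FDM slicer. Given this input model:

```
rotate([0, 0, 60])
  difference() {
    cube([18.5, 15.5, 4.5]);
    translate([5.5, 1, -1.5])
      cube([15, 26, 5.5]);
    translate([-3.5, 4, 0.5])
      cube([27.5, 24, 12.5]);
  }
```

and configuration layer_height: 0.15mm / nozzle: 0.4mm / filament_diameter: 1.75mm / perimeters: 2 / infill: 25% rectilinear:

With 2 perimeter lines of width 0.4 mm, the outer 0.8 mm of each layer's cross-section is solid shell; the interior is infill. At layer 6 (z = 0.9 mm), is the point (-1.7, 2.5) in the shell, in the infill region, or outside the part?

infill

At z = 0.9 mm: the cube (footprint 18.5×15.5) is included at this height; the cube at (5.5, 1) (footprint 15×26) is included at this height; the cube at (-3.5, 4) is present — its section is the full 27.5×24 rectangle; Taking the first minus the rest: starting from the 18.5×15.5 cube, the 15×26 cube at (5.5, 1) partially overlaps it — only the 188.50 mm² overlap (of its 390.00 mm²) is removed, clipping the outline; the 27.5×24 cube at (-3.5, 4) partially overlaps it — only the 63.25 mm² overlap (of its 660.00 mm²) is removed, clipping the outline — 1 connected region; (rotated 60° about Z; rotation is an isometry so areas/perimeters/island counts are preserved). Overall, the cross-section is a single solid region. Undo the 60° rotation: the query point maps to (1.315, 2.722) in the un-rotated model frame. The nearest boundary edge runs (0.00, 4.00)→(5.50, 4.00); distance from the point to it = 1.28 mm. The point is inside the cross-section and 1.28 mm from the nearest boundary — more than the 0.8 mm shell width (2 × 0.4), so it's in the infill interior.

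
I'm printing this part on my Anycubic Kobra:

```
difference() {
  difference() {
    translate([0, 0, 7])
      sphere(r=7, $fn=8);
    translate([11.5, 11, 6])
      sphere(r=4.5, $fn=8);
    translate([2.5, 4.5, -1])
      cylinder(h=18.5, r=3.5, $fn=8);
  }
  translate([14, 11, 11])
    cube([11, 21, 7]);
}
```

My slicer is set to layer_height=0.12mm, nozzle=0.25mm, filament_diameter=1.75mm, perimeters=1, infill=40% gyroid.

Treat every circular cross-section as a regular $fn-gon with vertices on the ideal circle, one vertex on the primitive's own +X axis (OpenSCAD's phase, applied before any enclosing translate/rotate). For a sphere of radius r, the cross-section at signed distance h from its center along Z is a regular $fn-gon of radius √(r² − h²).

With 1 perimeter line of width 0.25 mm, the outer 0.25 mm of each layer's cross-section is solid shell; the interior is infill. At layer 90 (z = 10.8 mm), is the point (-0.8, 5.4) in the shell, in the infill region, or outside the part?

At z = 10.8 mm: the sphere: section is a regular 8-gon, circumradius = √(r²−h²) = √(7²−3.8²) = 5.879; the sphere at (11.5, 11) is absent (|z−center|=4.800 > r=4.5); the r=3.5 cylinder at (2.5, 4.5) contributes a regular 8-gon of circumradius 3.5; Subtracting the remaining from the first: starting from the r=7 sphere, the r=3.5 cylinder at (2.5, 4.5) partially overlaps it — only the 18.06 mm² overlap (of its 34.65 mm²) is removed, clipping the outline — 1 connected region; the cube at (14, 11) does not reach this height (z outside [11, 18]); After the difference (first − rest): none of the subtracted shapes is present at this height, so the result so far is unchanged — 1 connected region. Overall, the cross-section is a single solid region. The nearest boundary edge runs (-4.16, 4.16)→(-0.52, 5.66); distance from the point to it = 0.14 mm. The point is inside the cross-section, 0.14 mm from the nearest boundary — within the 0.25 mm shell band (1 × 0.25).

shell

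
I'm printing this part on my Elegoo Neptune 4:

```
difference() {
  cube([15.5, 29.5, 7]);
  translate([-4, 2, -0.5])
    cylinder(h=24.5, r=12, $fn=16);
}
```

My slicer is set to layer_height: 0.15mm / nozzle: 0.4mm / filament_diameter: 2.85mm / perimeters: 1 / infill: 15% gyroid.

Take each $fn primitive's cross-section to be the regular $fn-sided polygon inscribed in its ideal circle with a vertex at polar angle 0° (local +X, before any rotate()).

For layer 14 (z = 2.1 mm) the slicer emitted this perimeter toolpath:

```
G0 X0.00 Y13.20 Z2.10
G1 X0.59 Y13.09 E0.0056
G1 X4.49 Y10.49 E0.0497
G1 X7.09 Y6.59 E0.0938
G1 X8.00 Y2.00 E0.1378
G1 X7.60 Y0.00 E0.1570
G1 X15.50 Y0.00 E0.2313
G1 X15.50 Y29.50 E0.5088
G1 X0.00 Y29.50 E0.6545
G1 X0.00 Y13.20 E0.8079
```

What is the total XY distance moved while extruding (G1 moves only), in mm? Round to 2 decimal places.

85.89 mm

Sum the Euclidean lengths of each G1 segment: total = 85.89 mm.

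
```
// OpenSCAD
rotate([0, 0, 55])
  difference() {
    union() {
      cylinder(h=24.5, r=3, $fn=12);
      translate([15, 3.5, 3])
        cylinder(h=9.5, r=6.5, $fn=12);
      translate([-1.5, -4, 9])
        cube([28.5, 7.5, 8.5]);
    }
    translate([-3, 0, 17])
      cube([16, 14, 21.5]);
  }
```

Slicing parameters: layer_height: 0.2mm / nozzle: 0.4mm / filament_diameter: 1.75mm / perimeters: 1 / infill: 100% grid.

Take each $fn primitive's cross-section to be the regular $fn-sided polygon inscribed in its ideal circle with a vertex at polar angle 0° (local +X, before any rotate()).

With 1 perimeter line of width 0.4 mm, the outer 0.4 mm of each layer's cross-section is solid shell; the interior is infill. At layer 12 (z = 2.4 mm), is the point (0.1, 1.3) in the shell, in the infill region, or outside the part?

At z = 2.4 mm: the cylinder: section is a regular 12-gon, circumradius r=3; the cylinder at (15, 3.5) does not reach this height (z outside [3, 12.5]); the cube at (-1.5, -4) is not intersected at this z (z outside [9, 17.5]); Combining (union): only the r=3 cylinder is present, so the union is just that shape — 1 connected region; the cube at (-3, 0) does not reach this height (z outside [17, 38.5]); After the difference (first − rest): none of the subtracted shapes is present at this height, so the result so far is unchanged — 1 connected region; (whole slice rotated 55° about Z — lengths, areas and connectivity unchanged). Overall, the cross-section is a single solid region. Undo the 55° rotation: the query point maps to (1.122, 0.664) in the un-rotated model frame. The nearest boundary edge runs (2.60, 1.50)→(1.50, 2.60); distance from the point to it = 1.63 mm. The point is inside the cross-section and 1.63 mm from the nearest boundary — more than the 0.4 mm shell width (1 × 0.4), so it's in the infill interior.

infill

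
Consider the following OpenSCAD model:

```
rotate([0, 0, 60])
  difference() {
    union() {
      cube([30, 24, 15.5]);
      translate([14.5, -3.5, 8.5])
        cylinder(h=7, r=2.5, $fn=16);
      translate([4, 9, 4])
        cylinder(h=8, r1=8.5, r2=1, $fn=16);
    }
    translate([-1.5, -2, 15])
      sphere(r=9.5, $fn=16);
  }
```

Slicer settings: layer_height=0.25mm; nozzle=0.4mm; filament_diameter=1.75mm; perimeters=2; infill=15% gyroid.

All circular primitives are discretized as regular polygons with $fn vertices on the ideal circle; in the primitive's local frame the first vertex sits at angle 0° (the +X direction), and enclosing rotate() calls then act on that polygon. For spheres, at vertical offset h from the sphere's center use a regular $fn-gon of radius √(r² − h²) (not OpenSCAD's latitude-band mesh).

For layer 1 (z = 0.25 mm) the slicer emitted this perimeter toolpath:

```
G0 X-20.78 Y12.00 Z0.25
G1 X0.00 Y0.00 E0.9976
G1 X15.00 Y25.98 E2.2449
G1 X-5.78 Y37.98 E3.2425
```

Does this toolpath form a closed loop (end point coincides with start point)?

Start point (G0): (-20.78, 12.00). End point (last G1): the path does not return to the start — open.

no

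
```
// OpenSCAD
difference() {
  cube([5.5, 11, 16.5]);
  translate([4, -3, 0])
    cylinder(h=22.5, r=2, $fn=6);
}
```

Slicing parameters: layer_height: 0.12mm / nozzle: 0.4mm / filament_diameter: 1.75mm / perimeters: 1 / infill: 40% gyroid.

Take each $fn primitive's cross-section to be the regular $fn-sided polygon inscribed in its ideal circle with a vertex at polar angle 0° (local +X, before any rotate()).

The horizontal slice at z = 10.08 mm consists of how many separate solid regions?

At z = 10.08 mm: the cube (footprint 5.5×11) is included at this height; the r=2 cylinder at (4, -3) gives a regular 6-gon of circumradius 2 (constant along its height); Subtracting the remaining from the first: starting from the 5.5×11 cube, the r=2 cylinder at (4, -3) misses the remaining region (no effect) — 1 connected region. The result has 1 disconnected region.

1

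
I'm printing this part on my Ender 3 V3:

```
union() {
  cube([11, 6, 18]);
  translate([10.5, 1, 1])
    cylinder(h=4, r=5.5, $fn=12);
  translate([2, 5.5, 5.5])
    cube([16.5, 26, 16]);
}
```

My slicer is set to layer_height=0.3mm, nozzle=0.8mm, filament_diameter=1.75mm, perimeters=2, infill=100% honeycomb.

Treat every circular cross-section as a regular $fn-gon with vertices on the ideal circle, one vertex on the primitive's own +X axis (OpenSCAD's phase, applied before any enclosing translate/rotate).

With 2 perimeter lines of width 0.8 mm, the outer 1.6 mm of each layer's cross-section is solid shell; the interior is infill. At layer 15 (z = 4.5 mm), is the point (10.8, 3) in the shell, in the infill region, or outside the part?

infill

At z = 4.5 mm: the cube (footprint 11×6) is included at this height; the r=5.5 cylinder at (10.5, 1) gives a regular 12-gon of circumradius 5.5 (constant along its height); the cube at (2, 5.5) does not reach this height (z outside [5.5, 21.5]); Merging all regions: the regions partially overlap (shared area 30.59 mm²), so overlapping operands fuse into one piece — 1 connected region. Overall, the cross-section is a single solid region. The nearest boundary edge runs (10.50, 6.50)→(13.25, 5.76); distance from the point to it = 3.30 mm. The point is inside the cross-section and 3.30 mm from the nearest boundary — more than the 1.6 mm shell width (2 × 0.8), so it's in the infill interior.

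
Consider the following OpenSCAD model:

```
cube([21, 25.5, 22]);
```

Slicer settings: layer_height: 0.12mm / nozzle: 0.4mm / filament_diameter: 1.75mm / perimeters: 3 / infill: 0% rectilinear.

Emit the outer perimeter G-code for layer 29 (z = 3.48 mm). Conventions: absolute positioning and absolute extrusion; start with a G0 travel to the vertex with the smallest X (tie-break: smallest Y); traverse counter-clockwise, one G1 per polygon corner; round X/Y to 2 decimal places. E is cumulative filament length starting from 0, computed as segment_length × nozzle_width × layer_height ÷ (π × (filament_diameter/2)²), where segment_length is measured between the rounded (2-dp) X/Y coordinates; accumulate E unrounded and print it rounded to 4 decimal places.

G0 X0.00 Y0.00 Z3.48
G1 X21.00 Y0.00 E0.4191
G1 X21.00 Y25.50 E0.9280
G1 X0.00 Y25.50 E1.3470
G1 X0.00 Y0.00 E1.8559

At z = 3.48 mm: the cube (footprint 21×25.5) is included at this height. The outline is a single polygon with 4 vertices. Extrusion per mm of travel: 0.4 × 0.12 / (π × 0.875²) = 0.019956. Accumulating E over each segment gives final E = 1.8559.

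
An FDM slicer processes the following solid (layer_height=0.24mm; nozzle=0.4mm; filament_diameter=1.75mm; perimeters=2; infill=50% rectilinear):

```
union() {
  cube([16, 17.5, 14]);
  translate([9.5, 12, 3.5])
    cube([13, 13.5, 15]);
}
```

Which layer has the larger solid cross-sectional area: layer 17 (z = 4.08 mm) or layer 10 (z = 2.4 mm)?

Layer 17 (z = 4.08): the cube (footprint 16×17.5) is included at this height (area 280.00 mm²); the 13×13.5 cube at (9.5, 12) contributes its full rectangle (area 175.50 mm²); Combining (union): the regions partially overlap — summed areas 455.50 mm² minus the doubly-counted overlap 35.75 mm² gives 419.75 mm² — area = 419.75 mm². So its area = 419.75 mm². Layer 10 (z = 2.4): the cube is present — its section is the full 16×17.5 rectangle (area 280.00 mm²); the cube at (9.5, 12) is not intersected at this z (z outside [3.5, 18.5]); Combining (union): only the 16×17.5 cube is present, so the union is just that shape — area = 280.00 mm². So its area = 280.00 mm². Layer 17 is larger (419.75 vs 280.00 mm²).

layer 17 (z = 4.08 mm)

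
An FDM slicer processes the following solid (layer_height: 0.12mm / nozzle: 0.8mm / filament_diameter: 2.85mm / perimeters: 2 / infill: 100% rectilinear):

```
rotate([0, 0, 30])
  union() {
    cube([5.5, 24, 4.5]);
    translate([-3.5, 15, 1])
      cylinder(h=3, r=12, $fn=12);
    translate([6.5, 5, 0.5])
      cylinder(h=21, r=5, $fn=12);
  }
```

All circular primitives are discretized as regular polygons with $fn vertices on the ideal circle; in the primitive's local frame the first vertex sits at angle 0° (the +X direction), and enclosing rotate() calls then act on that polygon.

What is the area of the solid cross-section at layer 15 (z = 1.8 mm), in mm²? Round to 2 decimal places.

507.22 mm²

At z = 1.8 mm: the cube is present — its section is the full 5.5×24 rectangle (area 132.00 mm²); the cylinder at (-3.5, 15): section is a regular 12-gon, circumradius r=12 (area = (12/2)·12.000²·sin(360°/12) = 432.00 mm²); the r=5 cylinder at (6.5, 5) gives a regular 12-gon of circumradius 5 (constant along its height) (area = (12/2)·5.000²·sin(360°/12) = 75.00 mm²); Combining (union): the regions partially overlap — summed areas 639.00 mm² minus the doubly-counted overlap 131.78 mm² gives 507.22 mm² — area = 507.22 mm²; (whole slice rotated 30° about Z — lengths, areas and connectivity unchanged). Overall, the cross-section is a single solid region. Net area = 507.22 mm².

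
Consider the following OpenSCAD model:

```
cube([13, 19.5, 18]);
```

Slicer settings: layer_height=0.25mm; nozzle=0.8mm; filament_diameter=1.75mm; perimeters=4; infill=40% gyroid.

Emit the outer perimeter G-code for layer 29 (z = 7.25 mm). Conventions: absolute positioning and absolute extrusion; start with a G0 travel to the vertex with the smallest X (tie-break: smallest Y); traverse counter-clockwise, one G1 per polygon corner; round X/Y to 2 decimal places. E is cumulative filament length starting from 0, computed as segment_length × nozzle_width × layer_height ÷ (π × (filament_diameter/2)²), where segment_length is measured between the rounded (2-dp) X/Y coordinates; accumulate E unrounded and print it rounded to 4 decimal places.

At z = 7.25 mm: the cube is present — its section is the full 13×19.5 rectangle. The outline is a single polygon with 4 vertices. Extrusion per mm of travel: 0.8 × 0.25 / (π × 0.875²) = 0.083150. Accumulating E over each segment gives final E = 5.4048.

G0 X0.00 Y0.00 Z7.25
G1 X13.00 Y0.00 E1.0810
G1 X13.00 Y19.50 E2.7024
G1 X0.00 Y19.50 E3.7833
G1 X0.00 Y0.00 E5.4048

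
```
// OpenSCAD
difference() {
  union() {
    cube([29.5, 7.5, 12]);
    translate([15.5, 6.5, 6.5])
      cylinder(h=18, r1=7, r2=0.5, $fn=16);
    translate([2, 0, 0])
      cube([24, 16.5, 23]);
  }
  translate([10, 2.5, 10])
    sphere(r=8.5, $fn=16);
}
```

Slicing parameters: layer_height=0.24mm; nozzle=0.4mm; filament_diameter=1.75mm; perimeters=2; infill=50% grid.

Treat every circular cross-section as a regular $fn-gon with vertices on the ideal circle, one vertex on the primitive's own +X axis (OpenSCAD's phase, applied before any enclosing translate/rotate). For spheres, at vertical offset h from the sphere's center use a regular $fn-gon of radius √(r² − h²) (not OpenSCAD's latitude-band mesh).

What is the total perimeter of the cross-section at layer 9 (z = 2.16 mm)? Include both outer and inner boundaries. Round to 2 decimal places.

At z = 2.16 mm: the cube is present — its section is the full 29.5×7.5 rectangle (perimeter 74.00 mm); the cone at (15.5, 6.5) does not reach this height (z outside [6.5, 24.5]); the cube at (2, 0) is present — its section is the full 24×16.5 rectangle (perimeter 81.00 mm); Taking the union: the regions partially overlap (shared area 180.00 mm²), so the edge portions inside another operand are dropped and the merged outline is re-measured after clipping — boundary = 92.00 mm; the sphere at (10, 2.5): section is a regular 16-gon, circumradius = √(r²−h²) = √(8.5²−7.84²) = 3.284 (perimeter = 2·16·3.284·sin(180°/16) = 20.50 mm); Subtracting the remaining from the first: starting from that combined region, the r=8.5 sphere at (10, 2.5) partially overlaps it — only the 30.93 mm² overlap (of its 33.02 mm²) is removed, clipping the outline — boundary = 103.90 mm. Overall, the cross-section is a single solid region. Total boundary length (outer) = 103.90 mm.

103.90 mm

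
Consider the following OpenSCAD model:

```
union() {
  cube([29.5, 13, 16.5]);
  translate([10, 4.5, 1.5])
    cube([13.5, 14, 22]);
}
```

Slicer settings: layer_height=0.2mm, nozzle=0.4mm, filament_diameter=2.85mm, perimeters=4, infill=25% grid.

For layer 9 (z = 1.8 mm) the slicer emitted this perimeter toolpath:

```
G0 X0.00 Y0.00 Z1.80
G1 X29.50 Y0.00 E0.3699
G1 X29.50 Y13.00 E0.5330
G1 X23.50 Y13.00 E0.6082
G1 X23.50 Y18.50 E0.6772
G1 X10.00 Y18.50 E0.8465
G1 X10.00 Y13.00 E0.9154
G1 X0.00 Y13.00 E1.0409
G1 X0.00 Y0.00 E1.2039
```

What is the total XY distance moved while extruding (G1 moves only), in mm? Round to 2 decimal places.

96.00 mm

Sum the Euclidean lengths of each G1 segment: total = 96.00 mm.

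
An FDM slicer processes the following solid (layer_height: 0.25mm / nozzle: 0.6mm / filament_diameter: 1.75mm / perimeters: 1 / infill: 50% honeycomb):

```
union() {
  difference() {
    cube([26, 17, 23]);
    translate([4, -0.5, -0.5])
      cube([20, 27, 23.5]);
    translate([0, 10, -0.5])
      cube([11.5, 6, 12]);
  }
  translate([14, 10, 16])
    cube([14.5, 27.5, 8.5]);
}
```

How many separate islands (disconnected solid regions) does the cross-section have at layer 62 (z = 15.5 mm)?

2

At z = 15.5 mm: the 26×17 cube contributes its full rectangle; the 20×27 cube at (4, -0.5) contributes its full rectangle; the cube at (0, 10) is absent (z outside [-0.5, 11.5]); Taking the first minus the rest: starting from the 26×17 cube, the 20×27 cube at (4, -0.5) partially overlaps it — only the 340.00 mm² overlap (of its 540.00 mm²) is removed, clipping the outline — 2 connected regions; the cube at (14, 10) is absent (z outside [16, 24.5]); Merging all regions: only that combined region is present, so the union is just that shape — 2 connected regions. Overall, the cross-section has 2 separate islands. Island count = 2.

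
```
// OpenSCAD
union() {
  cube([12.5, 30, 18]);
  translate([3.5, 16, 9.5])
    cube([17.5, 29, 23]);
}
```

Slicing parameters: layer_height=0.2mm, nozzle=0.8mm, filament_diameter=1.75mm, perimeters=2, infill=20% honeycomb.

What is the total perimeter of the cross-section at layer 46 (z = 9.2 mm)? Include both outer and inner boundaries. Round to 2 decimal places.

At z = 9.2 mm: the cube is present — its section is the full 12.5×30 rectangle (perimeter 85.00 mm); the cube at (3.5, 16) is absent (z outside [9.5, 32.5]); Merging all regions: only the 12.5×30 cube is present, so the union is just that shape — boundary = 85.00 mm. Overall, the cross-section is a single solid region. Total boundary length (outer) = 85.00 mm.

85.00 mm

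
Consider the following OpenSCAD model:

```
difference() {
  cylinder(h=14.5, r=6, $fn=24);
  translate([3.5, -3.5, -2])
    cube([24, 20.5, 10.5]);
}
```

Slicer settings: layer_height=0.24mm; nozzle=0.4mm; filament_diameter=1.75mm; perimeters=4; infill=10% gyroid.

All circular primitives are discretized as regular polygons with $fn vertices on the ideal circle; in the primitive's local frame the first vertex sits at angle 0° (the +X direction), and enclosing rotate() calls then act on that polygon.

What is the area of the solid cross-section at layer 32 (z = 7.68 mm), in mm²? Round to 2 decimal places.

At z = 7.68 mm: the r=6 cylinder gives a regular 24-gon of circumradius 6 (constant along its height) (area = (24/2)·6.000²·sin(360°/24) = 111.81 mm²); the 24×20.5 cube at (3.5, -3.5) contributes its full rectangle (area 492.00 mm²); Subtracting the remaining from the first: starting from the r=6 cylinder (111.81 mm²), the 24×20.5 cube at (3.5, -3.5) partially overlaps it — only the 15.70 mm² overlap (of its 492.00 mm²) is removed, clipping the outline — area = 96.11 mm². Overall, the cross-section is a single solid region. Net area = 96.11 mm².

96.11 mm²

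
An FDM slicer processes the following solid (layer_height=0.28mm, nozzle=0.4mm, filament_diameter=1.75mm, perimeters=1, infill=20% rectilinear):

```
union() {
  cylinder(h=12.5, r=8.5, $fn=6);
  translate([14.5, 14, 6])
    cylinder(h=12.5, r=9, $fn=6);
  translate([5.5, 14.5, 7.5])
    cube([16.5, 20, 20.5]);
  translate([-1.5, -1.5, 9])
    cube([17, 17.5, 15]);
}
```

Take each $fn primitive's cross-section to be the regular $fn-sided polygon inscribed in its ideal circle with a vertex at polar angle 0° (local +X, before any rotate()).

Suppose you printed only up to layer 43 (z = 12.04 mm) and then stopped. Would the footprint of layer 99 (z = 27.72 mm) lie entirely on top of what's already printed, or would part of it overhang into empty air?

Compare the two slices. At z = 12.04: the cylinder: section is a regular 6-gon, circumradius r=8.5 (area = (6/2)·8.500²·sin(360°/6) = 187.71 mm²); the r=9 cylinder at (14.5, 14) contributes a regular 6-gon of circumradius 9 (area = (6/2)·9.000²·sin(360°/6) = 210.44 mm²); the 16.5×20 cube at (5.5, 14.5) contributes its full rectangle (area 330.00 mm²); the cube at (-1.5, -1.5) is present — its section is the full 17×17.5 rectangle (area 297.50 mm²); Taking the union: the regions partially overlap — summed areas 1025.66 mm² minus the doubly-counted overlap 247.75 mm² gives 777.91 mm² — area = 777.91 mm². At z = 27.72: the cylinder is absent (z outside [0, 12.5]); the cylinder at (14.5, 14) does not reach this height (z outside [6, 18.5]); the 16.5×20 cube at (5.5, 14.5) contributes its full rectangle (area 330.00 mm²); the cube at (-1.5, -1.5) does not reach this height (z outside [9, 24]); Merging all regions: only the 16.5×20 cube at (5.5, 14.5) is present, so the union is just that shape — area = 330.00 mm². Checking containment: the cross-section at z = 27.72 is a subset of the cross-section at z = 12.04.

entirely on top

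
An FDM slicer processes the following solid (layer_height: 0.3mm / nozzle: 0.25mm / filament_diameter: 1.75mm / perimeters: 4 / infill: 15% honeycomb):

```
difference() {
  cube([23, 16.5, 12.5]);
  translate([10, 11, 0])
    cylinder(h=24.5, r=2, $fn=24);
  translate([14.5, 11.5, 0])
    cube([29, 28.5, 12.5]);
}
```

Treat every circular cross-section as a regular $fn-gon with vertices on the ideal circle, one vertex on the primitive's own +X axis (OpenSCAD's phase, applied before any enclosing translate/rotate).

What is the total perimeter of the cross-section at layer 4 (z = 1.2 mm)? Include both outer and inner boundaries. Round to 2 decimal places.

91.53 mm

At z = 1.2 mm: the cube (footprint 23×16.5) is included at this height (perimeter 79.00 mm); the cylinder at (10, 11): section is a regular 24-gon, circumradius r=2 (perimeter = 2·24·2.000·sin(180°/24) = 12.53 mm); the cube at (14.5, 11.5) (footprint 29×28.5) is included at this height (perimeter 115.00 mm); Taking the first minus the rest: starting from the 23×16.5 cube, the r=2 cylinder at (10, 11) lies wholly inside it (removes its full 12.42 mm² and its 12.53 mm outline becomes a hole wall); the 29×28.5 cube at (14.5, 11.5) partially overlaps it — only the 42.50 mm² overlap (of its 826.50 mm²) is removed, clipping the outline — boundary (outer + 1 inner loop) = 91.53 mm. Overall, the cross-section is one region with 1 hole. Total boundary length (outer + inner) = 91.53 mm.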